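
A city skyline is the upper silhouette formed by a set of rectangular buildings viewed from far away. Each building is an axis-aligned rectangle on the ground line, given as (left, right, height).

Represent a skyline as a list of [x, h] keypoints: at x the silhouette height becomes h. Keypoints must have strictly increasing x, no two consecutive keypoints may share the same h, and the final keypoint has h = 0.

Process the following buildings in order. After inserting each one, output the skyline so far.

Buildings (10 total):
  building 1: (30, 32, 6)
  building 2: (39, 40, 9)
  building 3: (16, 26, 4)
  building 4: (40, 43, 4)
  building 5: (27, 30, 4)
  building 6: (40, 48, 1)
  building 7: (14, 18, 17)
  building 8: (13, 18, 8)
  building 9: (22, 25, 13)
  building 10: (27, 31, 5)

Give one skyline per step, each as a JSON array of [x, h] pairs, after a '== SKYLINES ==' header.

== SKYLINES ==
[[30,6],[32,0]]
[[30,6],[32,0],[39,9],[40,0]]
[[16,4],[26,0],[30,6],[32,0],[39,9],[40,0]]
[[16,4],[26,0],[30,6],[32,0],[39,9],[40,4],[43,0]]
[[16,4],[26,0],[27,4],[30,6],[32,0],[39,9],[40,4],[43,0]]
[[16,4],[26,0],[27,4],[30,6],[32,0],[39,9],[40,4],[43,1],[48,0]]
[[14,17],[18,4],[26,0],[27,4],[30,6],[32,0],[39,9],[40,4],[43,1],[48,0]]
[[13,8],[14,17],[18,4],[26,0],[27,4],[30,6],[32,0],[39,9],[40,4],[43,1],[48,0]]
[[13,8],[14,17],[18,4],[22,13],[25,4],[26,0],[27,4],[30,6],[32,0],[39,9],[40,4],[43,1],[48,0]]
[[13,8],[14,17],[18,4],[22,13],[25,4],[26,0],[27,5],[30,6],[32,0],[39,9],[40,4],[43,1],[48,0]]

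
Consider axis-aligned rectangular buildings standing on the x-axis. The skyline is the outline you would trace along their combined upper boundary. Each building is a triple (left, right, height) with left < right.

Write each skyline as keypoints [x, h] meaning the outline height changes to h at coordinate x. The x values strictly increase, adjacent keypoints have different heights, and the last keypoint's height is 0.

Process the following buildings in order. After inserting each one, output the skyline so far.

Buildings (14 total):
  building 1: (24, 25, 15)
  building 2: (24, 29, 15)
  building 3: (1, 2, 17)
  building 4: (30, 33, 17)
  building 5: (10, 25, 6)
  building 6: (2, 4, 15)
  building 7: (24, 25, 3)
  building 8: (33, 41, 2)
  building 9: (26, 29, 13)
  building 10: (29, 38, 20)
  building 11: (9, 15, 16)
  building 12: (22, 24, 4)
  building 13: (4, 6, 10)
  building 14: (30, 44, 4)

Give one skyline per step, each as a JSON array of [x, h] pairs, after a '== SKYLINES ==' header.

== SKYLINES ==
[[24,15],[25,0]]
[[24,15],[29,0]]
[[1,17],[2,0],[24,15],[29,0]]
[[1,17],[2,0],[24,15],[29,0],[30,17],[33,0]]
[[1,17],[2,0],[10,6],[24,15],[29,0],[30,17],[33,0]]
[[1,17],[2,15],[4,0],[10,6],[24,15],[29,0],[30,17],[33,0]]
[[1,17],[2,15],[4,0],[10,6],[24,15],[29,0],[30,17],[33,0]]
[[1,17],[2,15],[4,0],[10,6],[24,15],[29,0],[30,17],[33,2],[41,0]]
[[1,17],[2,15],[4,0],[10,6],[24,15],[29,0],[30,17],[33,2],[41,0]]
[[1,17],[2,15],[4,0],[10,6],[24,15],[29,20],[38,2],[41,0]]
[[1,17],[2,15],[4,0],[9,16],[15,6],[24,15],[29,20],[38,2],[41,0]]
[[1,17],[2,15],[4,0],[9,16],[15,6],[24,15],[29,20],[38,2],[41,0]]
[[1,17],[2,15],[4,10],[6,0],[9,16],[15,6],[24,15],[29,20],[38,2],[41,0]]
[[1,17],[2,15],[4,10],[6,0],[9,16],[15,6],[24,15],[29,20],[38,4],[44,0]]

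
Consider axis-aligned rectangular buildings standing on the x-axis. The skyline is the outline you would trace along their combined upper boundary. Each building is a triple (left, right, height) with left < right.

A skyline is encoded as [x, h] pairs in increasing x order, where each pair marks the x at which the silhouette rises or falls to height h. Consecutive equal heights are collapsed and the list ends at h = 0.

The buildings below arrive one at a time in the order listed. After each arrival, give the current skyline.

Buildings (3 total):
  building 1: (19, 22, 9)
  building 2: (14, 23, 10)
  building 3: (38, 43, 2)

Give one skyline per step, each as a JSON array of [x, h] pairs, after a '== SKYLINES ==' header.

== SKYLINES ==
[[19,9],[22,0]]
[[14,10],[23,0]]
[[14,10],[23,0],[38,2],[43,0]]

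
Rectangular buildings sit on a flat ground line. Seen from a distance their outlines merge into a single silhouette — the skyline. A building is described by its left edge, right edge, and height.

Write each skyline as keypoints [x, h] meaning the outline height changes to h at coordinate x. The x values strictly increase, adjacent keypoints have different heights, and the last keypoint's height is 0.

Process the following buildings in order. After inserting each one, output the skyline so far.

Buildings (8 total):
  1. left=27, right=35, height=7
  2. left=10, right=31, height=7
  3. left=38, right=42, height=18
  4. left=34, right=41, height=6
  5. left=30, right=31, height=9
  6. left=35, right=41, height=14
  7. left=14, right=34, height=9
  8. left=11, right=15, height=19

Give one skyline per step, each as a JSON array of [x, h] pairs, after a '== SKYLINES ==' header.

== SKYLINES ==
[[27,7],[35,0]]
[[10,7],[35,0]]
[[10,7],[35,0],[38,18],[42,0]]
[[10,7],[35,6],[38,18],[42,0]]
[[10,7],[30,9],[31,7],[35,6],[38,18],[42,0]]
[[10,7],[30,9],[31,7],[35,14],[38,18],[42,0]]
[[10,7],[14,9],[34,7],[35,14],[38,18],[42,0]]
[[10,7],[11,19],[15,9],[34,7],[35,14],[38,18],[42,0]]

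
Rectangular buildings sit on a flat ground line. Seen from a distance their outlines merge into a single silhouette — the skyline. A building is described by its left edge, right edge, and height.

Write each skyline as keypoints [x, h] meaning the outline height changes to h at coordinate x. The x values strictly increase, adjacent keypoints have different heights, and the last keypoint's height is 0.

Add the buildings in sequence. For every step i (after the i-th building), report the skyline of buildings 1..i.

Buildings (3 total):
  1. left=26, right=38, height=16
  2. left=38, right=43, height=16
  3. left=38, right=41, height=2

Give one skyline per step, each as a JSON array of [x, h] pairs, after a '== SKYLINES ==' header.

== SKYLINES ==
[[26,16],[38,0]]
[[26,16],[43,0]]
[[26,16],[43,0]]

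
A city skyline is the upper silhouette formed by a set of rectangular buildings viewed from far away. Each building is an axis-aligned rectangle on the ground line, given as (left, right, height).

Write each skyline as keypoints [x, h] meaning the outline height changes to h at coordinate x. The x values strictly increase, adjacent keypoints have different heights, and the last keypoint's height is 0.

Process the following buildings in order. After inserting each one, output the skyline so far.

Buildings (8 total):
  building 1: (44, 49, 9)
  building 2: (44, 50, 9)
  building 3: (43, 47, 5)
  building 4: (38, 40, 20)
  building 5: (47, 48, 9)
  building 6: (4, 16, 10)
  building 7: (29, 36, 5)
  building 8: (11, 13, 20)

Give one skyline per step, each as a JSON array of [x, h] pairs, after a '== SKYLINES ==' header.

== SKYLINES ==
[[44,9],[49,0]]
[[44,9],[50,0]]
[[43,5],[44,9],[50,0]]
[[38,20],[40,0],[43,5],[44,9],[50,0]]
[[38,20],[40,0],[43,5],[44,9],[50,0]]
[[4,10],[16,0],[38,20],[40,0],[43,5],[44,9],[50,0]]
[[4,10],[16,0],[29,5],[36,0],[38,20],[40,0],[43,5],[44,9],[50,0]]
[[4,10],[11,20],[13,10],[16,0],[29,5],[36,0],[38,20],[40,0],[43,5],[44,9],[50,0]]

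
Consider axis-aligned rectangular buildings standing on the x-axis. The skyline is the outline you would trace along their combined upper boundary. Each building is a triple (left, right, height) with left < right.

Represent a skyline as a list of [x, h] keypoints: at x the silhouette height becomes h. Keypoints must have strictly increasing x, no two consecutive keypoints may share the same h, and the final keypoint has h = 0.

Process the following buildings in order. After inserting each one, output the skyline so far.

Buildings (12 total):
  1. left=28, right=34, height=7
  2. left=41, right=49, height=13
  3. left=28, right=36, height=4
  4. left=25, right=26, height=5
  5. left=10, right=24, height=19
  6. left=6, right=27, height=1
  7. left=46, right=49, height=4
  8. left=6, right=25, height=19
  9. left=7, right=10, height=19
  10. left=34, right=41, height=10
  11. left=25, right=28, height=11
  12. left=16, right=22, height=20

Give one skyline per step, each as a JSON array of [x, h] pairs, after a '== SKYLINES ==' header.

== SKYLINES ==
[[28,7],[34,0]]
[[28,7],[34,0],[41,13],[49,0]]
[[28,7],[34,4],[36,0],[41,13],[49,0]]
[[25,5],[26,0],[28,7],[34,4],[36,0],[41,13],[49,0]]
[[10,19],[24,0],[25,5],[26,0],[28,7],[34,4],[36,0],[41,13],[49,0]]
[[6,1],[10,19],[24,1],[25,5],[26,1],[27,0],[28,7],[34,4],[36,0],[41,13],[49,0]]
[[6,1],[10,19],[24,1],[25,5],[26,1],[27,0],[28,7],[34,4],[36,0],[41,13],[49,0]]
[[6,19],[25,5],[26,1],[27,0],[28,7],[34,4],[36,0],[41,13],[49,0]]
[[6,19],[25,5],[26,1],[27,0],[28,7],[34,4],[36,0],[41,13],[49,0]]
[[6,19],[25,5],[26,1],[27,0],[28,7],[34,10],[41,13],[49,0]]
[[6,19],[25,11],[28,7],[34,10],[41,13],[49,0]]
[[6,19],[16,20],[22,19],[25,11],[28,7],[34,10],[41,13],[49,0]]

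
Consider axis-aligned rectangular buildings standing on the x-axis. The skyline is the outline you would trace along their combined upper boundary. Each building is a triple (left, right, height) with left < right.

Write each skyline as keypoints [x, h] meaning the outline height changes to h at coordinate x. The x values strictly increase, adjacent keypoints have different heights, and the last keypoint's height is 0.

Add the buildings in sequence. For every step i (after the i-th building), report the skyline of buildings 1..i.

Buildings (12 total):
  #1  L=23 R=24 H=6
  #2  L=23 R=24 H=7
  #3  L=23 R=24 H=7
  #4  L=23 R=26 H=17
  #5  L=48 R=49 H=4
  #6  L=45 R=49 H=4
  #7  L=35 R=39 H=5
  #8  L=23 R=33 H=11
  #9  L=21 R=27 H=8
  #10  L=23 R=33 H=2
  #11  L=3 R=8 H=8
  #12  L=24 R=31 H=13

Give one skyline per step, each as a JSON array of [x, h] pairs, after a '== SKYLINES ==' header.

== SKYLINES ==
[[23,6],[24,0]]
[[23,7],[24,0]]
[[23,7],[24,0]]
[[23,17],[26,0]]
[[23,17],[26,0],[48,4],[49,0]]
[[23,17],[26,0],[45,4],[49,0]]
[[23,17],[26,0],[35,5],[39,0],[45,4],[49,0]]
[[23,17],[26,11],[33,0],[35,5],[39,0],[45,4],[49,0]]
[[21,8],[23,17],[26,11],[33,0],[35,5],[39,0],[45,4],[49,0]]
[[21,8],[23,17],[26,11],[33,0],[35,5],[39,0],[45,4],[49,0]]
[[3,8],[8,0],[21,8],[23,17],[26,11],[33,0],[35,5],[39,0],[45,4],[49,0]]
[[3,8],[8,0],[21,8],[23,17],[26,13],[31,11],[33,0],[35,5],[39,0],[45,4],[49,0]]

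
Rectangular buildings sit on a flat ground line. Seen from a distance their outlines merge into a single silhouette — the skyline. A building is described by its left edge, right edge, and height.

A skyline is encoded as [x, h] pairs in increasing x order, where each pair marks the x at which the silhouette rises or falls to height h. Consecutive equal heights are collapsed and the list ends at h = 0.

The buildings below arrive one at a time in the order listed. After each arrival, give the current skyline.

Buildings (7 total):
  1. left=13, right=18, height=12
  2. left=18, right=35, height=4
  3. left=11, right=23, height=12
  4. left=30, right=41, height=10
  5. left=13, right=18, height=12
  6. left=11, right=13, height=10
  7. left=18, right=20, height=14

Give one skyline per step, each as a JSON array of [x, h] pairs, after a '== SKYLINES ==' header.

== SKYLINES ==
[[13,12],[18,0]]
[[13,12],[18,4],[35,0]]
[[11,12],[23,4],[35,0]]
[[11,12],[23,4],[30,10],[41,0]]
[[11,12],[23,4],[30,10],[41,0]]
[[11,12],[23,4],[30,10],[41,0]]
[[11,12],[18,14],[20,12],[23,4],[30,10],[41,0]]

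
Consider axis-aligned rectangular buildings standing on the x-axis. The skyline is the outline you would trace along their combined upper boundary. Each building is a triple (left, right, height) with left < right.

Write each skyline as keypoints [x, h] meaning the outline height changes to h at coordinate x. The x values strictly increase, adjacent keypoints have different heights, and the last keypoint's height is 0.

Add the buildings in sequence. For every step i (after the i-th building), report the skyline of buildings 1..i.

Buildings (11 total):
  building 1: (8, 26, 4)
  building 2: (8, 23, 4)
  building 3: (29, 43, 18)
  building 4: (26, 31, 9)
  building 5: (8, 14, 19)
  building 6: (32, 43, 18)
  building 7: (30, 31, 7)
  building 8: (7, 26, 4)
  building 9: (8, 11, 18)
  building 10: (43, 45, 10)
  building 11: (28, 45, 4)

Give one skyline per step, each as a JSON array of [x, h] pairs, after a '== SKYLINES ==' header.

== SKYLINES ==
[[8,4],[26,0]]
[[8,4],[26,0]]
[[8,4],[26,0],[29,18],[43,0]]
[[8,4],[26,9],[29,18],[43,0]]
[[8,19],[14,4],[26,9],[29,18],[43,0]]
[[8,19],[14,4],[26,9],[29,18],[43,0]]
[[8,19],[14,4],[26,9],[29,18],[43,0]]
[[7,4],[8,19],[14,4],[26,9],[29,18],[43,0]]
[[7,4],[8,19],[14,4],[26,9],[29,18],[43,0]]
[[7,4],[8,19],[14,4],[26,9],[29,18],[43,10],[45,0]]
[[7,4],[8,19],[14,4],[26,9],[29,18],[43,10],[45,0]]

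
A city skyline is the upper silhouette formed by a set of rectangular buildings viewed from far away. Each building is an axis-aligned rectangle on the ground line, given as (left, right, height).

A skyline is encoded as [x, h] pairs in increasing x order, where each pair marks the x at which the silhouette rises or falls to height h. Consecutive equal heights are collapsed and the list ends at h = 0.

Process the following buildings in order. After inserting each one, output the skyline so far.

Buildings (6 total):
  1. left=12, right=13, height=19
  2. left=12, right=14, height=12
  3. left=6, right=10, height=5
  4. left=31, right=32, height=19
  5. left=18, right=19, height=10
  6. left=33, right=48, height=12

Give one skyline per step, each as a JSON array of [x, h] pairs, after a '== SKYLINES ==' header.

== SKYLINES ==
[[12,19],[13,0]]
[[12,19],[13,12],[14,0]]
[[6,5],[10,0],[12,19],[13,12],[14,0]]
[[6,5],[10,0],[12,19],[13,12],[14,0],[31,19],[32,0]]
[[6,5],[10,0],[12,19],[13,12],[14,0],[18,10],[19,0],[31,19],[32,0]]
[[6,5],[10,0],[12,19],[13,12],[14,0],[18,10],[19,0],[31,19],[32,0],[33,12],[48,0]]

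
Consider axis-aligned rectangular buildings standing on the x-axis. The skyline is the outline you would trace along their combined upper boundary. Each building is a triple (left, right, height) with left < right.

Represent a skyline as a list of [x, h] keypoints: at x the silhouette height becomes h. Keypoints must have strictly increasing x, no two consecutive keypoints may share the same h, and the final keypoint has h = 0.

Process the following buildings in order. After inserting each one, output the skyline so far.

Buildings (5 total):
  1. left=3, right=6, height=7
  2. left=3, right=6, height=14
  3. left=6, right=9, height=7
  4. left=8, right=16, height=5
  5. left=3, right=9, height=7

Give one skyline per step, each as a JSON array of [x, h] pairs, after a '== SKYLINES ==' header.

== SKYLINES ==
[[3,7],[6,0]]
[[3,14],[6,0]]
[[3,14],[6,7],[9,0]]
[[3,14],[6,7],[9,5],[16,0]]
[[3,14],[6,7],[9,5],[16,0]]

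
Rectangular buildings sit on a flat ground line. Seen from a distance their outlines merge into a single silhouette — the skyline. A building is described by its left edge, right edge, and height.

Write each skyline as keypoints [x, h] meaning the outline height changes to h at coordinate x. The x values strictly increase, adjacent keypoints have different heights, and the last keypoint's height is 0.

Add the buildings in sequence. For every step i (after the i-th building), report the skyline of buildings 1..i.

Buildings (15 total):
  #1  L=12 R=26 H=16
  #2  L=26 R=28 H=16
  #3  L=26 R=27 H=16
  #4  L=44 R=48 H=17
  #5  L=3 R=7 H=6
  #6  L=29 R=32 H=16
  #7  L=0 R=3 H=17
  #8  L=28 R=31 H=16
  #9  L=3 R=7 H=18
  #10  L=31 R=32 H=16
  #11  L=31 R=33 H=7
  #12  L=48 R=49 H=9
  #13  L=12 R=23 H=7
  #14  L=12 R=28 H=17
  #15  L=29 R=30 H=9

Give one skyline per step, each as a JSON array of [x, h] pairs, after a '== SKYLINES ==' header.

== SKYLINES ==
[[12,16],[26,0]]
[[12,16],[28,0]]
[[12,16],[28,0]]
[[12,16],[28,0],[44,17],[48,0]]
[[3,6],[7,0],[12,16],[28,0],[44,17],[48,0]]
[[3,6],[7,0],[12,16],[28,0],[29,16],[32,0],[44,17],[48,0]]
[[0,17],[3,6],[7,0],[12,16],[28,0],[29,16],[32,0],[44,17],[48,0]]
[[0,17],[3,6],[7,0],[12,16],[32,0],[44,17],[48,0]]
[[0,17],[3,18],[7,0],[12,16],[32,0],[44,17],[48,0]]
[[0,17],[3,18],[7,0],[12,16],[32,0],[44,17],[48,0]]
[[0,17],[3,18],[7,0],[12,16],[32,7],[33,0],[44,17],[48,0]]
[[0,17],[3,18],[7,0],[12,16],[32,7],[33,0],[44,17],[48,9],[49,0]]
[[0,17],[3,18],[7,0],[12,16],[32,7],[33,0],[44,17],[48,9],[49,0]]
[[0,17],[3,18],[7,0],[12,17],[28,16],[32,7],[33,0],[44,17],[48,9],[49,0]]
[[0,17],[3,18],[7,0],[12,17],[28,16],[32,7],[33,0],[44,17],[48,9],[49,0]]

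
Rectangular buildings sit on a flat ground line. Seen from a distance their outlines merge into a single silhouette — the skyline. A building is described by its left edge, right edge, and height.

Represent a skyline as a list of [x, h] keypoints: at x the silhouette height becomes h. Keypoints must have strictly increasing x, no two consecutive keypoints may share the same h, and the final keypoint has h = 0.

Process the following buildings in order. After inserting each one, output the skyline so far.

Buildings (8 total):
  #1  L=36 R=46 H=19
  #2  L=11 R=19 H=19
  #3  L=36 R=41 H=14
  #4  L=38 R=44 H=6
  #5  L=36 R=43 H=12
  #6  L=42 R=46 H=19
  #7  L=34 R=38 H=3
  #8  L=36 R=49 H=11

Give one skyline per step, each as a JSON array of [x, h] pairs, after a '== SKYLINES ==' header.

== SKYLINES ==
[[36,19],[46,0]]
[[11,19],[19,0],[36,19],[46,0]]
[[11,19],[19,0],[36,19],[46,0]]
[[11,19],[19,0],[36,19],[46,0]]
[[11,19],[19,0],[36,19],[46,0]]
[[11,19],[19,0],[36,19],[46,0]]
[[11,19],[19,0],[34,3],[36,19],[46,0]]
[[11,19],[19,0],[34,3],[36,19],[46,11],[49,0]]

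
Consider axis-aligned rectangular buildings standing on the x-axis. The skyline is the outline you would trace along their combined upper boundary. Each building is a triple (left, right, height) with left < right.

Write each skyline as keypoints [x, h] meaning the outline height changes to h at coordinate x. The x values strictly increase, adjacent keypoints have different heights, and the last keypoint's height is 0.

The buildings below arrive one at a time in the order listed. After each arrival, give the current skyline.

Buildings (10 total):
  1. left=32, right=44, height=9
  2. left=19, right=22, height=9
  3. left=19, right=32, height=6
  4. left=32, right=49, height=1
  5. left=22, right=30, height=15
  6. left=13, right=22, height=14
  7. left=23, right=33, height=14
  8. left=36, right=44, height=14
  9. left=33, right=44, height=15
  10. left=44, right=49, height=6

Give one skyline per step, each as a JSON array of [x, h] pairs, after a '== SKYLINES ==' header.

== SKYLINES ==
[[32,9],[44,0]]
[[19,9],[22,0],[32,9],[44,0]]
[[19,9],[22,6],[32,9],[44,0]]
[[19,9],[22,6],[32,9],[44,1],[49,0]]
[[19,9],[22,15],[30,6],[32,9],[44,1],[49,0]]
[[13,14],[22,15],[30,6],[32,9],[44,1],[49,0]]
[[13,14],[22,15],[30,14],[33,9],[44,1],[49,0]]
[[13,14],[22,15],[30,14],[33,9],[36,14],[44,1],[49,0]]
[[13,14],[22,15],[30,14],[33,15],[44,1],[49,0]]
[[13,14],[22,15],[30,14],[33,15],[44,6],[49,0]]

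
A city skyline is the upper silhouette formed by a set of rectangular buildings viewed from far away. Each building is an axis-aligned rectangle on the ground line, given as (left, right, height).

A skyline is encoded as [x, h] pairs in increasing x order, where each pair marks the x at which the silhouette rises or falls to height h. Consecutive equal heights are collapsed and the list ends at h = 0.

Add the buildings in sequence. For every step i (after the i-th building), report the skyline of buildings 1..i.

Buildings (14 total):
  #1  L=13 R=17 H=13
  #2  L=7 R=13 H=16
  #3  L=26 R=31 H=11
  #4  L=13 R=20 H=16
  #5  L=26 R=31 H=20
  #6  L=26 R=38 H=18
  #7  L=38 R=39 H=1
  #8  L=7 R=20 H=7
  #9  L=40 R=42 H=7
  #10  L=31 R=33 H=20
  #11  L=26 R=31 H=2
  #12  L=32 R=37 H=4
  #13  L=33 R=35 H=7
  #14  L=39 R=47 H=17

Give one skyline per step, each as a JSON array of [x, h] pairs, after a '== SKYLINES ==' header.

== SKYLINES ==
[[13,13],[17,0]]
[[7,16],[13,13],[17,0]]
[[7,16],[13,13],[17,0],[26,11],[31,0]]
[[7,16],[20,0],[26,11],[31,0]]
[[7,16],[20,0],[26,20],[31,0]]
[[7,16],[20,0],[26,20],[31,18],[38,0]]
[[7,16],[20,0],[26,20],[31,18],[38,1],[39,0]]
[[7,16],[20,0],[26,20],[31,18],[38,1],[39,0]]
[[7,16],[20,0],[26,20],[31,18],[38,1],[39,0],[40,7],[42,0]]
[[7,16],[20,0],[26,20],[33,18],[38,1],[39,0],[40,7],[42,0]]
[[7,16],[20,0],[26,20],[33,18],[38,1],[39,0],[40,7],[42,0]]
[[7,16],[20,0],[26,20],[33,18],[38,1],[39,0],[40,7],[42,0]]
[[7,16],[20,0],[26,20],[33,18],[38,1],[39,0],[40,7],[42,0]]
[[7,16],[20,0],[26,20],[33,18],[38,1],[39,17],[47,0]]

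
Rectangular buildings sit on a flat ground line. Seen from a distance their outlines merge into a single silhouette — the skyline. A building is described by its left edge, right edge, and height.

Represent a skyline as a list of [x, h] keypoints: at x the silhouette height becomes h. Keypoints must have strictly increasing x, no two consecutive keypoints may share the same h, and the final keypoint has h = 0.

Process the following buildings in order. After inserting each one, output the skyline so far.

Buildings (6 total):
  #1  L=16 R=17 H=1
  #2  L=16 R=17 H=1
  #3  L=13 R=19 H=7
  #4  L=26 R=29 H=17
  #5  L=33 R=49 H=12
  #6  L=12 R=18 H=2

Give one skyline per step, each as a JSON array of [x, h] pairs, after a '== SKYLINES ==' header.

== SKYLINES ==
[[16,1],[17,0]]
[[16,1],[17,0]]
[[13,7],[19,0]]
[[13,7],[19,0],[26,17],[29,0]]
[[13,7],[19,0],[26,17],[29,0],[33,12],[49,0]]
[[12,2],[13,7],[19,0],[26,17],[29,0],[33,12],[49,0]]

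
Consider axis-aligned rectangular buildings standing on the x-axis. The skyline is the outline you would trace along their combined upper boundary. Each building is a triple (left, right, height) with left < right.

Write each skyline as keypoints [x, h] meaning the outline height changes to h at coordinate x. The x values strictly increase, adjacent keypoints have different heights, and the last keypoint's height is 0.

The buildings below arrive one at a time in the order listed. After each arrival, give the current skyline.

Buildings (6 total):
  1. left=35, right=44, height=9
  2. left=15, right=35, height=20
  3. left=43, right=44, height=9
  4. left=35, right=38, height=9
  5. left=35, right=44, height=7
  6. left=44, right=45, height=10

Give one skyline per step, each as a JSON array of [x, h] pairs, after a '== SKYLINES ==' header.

== SKYLINES ==
[[35,9],[44,0]]
[[15,20],[35,9],[44,0]]
[[15,20],[35,9],[44,0]]
[[15,20],[35,9],[44,0]]
[[15,20],[35,9],[44,0]]
[[15,20],[35,9],[44,10],[45,0]]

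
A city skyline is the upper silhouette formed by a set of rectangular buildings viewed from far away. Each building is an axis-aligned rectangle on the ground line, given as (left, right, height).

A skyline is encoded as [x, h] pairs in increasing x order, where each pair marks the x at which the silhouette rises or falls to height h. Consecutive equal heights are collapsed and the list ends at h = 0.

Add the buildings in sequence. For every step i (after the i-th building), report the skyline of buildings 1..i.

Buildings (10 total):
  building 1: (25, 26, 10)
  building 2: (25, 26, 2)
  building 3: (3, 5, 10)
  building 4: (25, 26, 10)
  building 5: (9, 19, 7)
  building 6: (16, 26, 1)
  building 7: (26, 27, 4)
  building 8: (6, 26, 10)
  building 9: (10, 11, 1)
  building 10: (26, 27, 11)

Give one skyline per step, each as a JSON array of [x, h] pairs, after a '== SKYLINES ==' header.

== SKYLINES ==
[[25,10],[26,0]]
[[25,10],[26,0]]
[[3,10],[5,0],[25,10],[26,0]]
[[3,10],[5,0],[25,10],[26,0]]
[[3,10],[5,0],[9,7],[19,0],[25,10],[26,0]]
[[3,10],[5,0],[9,7],[19,1],[25,10],[26,0]]
[[3,10],[5,0],[9,7],[19,1],[25,10],[26,4],[27,0]]
[[3,10],[5,0],[6,10],[26,4],[27,0]]
[[3,10],[5,0],[6,10],[26,4],[27,0]]
[[3,10],[5,0],[6,10],[26,11],[27,0]]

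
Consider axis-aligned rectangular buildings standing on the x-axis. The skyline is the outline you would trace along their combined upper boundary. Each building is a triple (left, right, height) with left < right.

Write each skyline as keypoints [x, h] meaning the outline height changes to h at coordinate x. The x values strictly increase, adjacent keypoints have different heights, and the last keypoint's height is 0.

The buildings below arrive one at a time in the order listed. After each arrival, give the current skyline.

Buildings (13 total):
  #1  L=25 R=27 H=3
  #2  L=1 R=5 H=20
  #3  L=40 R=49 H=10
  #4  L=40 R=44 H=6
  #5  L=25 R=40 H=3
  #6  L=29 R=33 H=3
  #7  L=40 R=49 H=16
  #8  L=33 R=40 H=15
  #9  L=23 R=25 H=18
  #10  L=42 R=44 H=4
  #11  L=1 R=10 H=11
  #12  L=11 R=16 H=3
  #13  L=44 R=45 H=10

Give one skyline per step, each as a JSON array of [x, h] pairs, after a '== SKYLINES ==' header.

== SKYLINES ==
[[25,3],[27,0]]
[[1,20],[5,0],[25,3],[27,0]]
[[1,20],[5,0],[25,3],[27,0],[40,10],[49,0]]
[[1,20],[5,0],[25,3],[27,0],[40,10],[49,0]]
[[1,20],[5,0],[25,3],[40,10],[49,0]]
[[1,20],[5,0],[25,3],[40,10],[49,0]]
[[1,20],[5,0],[25,3],[40,16],[49,0]]
[[1,20],[5,0],[25,3],[33,15],[40,16],[49,0]]
[[1,20],[5,0],[23,18],[25,3],[33,15],[40,16],[49,0]]
[[1,20],[5,0],[23,18],[25,3],[33,15],[40,16],[49,0]]
[[1,20],[5,11],[10,0],[23,18],[25,3],[33,15],[40,16],[49,0]]
[[1,20],[5,11],[10,0],[11,3],[16,0],[23,18],[25,3],[33,15],[40,16],[49,0]]
[[1,20],[5,11],[10,0],[11,3],[16,0],[23,18],[25,3],[33,15],[40,16],[49,0]]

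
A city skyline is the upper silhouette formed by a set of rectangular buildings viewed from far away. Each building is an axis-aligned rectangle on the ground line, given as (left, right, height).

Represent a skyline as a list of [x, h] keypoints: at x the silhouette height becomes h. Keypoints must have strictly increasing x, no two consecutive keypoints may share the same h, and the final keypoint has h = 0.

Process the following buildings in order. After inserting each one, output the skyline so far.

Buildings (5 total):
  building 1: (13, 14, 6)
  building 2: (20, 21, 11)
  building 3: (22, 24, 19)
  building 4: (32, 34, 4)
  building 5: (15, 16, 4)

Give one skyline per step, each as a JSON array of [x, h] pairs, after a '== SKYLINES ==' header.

== SKYLINES ==
[[13,6],[14,0]]
[[13,6],[14,0],[20,11],[21,0]]
[[13,6],[14,0],[20,11],[21,0],[22,19],[24,0]]
[[13,6],[14,0],[20,11],[21,0],[22,19],[24,0],[32,4],[34,0]]
[[13,6],[14,0],[15,4],[16,0],[20,11],[21,0],[22,19],[24,0],[32,4],[34,0]]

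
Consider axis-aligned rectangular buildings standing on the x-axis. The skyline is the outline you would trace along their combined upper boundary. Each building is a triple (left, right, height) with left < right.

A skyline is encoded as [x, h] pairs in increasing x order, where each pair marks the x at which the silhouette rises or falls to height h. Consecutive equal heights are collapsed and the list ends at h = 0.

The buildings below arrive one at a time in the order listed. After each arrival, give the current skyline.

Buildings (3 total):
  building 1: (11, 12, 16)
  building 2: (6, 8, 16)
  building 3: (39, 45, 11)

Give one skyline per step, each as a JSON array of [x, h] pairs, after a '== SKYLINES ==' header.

== SKYLINES ==
[[11,16],[12,0]]
[[6,16],[8,0],[11,16],[12,0]]
[[6,16],[8,0],[11,16],[12,0],[39,11],[45,0]]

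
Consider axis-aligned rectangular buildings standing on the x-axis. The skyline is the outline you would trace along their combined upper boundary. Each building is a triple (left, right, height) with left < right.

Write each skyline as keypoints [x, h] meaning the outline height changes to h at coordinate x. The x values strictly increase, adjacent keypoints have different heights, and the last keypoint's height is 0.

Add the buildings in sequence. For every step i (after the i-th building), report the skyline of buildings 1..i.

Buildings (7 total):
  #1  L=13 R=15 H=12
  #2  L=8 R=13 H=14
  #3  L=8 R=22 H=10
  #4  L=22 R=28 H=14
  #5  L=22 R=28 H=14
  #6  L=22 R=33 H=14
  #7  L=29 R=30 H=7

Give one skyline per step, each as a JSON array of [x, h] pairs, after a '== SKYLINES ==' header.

== SKYLINES ==
[[13,12],[15,0]]
[[8,14],[13,12],[15,0]]
[[8,14],[13,12],[15,10],[22,0]]
[[8,14],[13,12],[15,10],[22,14],[28,0]]
[[8,14],[13,12],[15,10],[22,14],[28,0]]
[[8,14],[13,12],[15,10],[22,14],[33,0]]
[[8,14],[13,12],[15,10],[22,14],[33,0]]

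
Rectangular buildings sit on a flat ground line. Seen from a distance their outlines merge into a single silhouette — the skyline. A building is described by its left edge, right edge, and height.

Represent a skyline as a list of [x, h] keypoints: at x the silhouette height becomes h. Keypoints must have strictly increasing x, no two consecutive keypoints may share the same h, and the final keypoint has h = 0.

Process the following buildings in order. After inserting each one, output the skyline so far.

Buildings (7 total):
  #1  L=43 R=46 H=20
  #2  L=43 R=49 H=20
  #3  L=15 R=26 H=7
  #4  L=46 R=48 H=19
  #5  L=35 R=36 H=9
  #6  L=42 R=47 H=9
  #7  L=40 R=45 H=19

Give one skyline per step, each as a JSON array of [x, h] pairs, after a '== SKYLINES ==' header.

== SKYLINES ==
[[43,20],[46,0]]
[[43,20],[49,0]]
[[15,7],[26,0],[43,20],[49,0]]
[[15,7],[26,0],[43,20],[49,0]]
[[15,7],[26,0],[35,9],[36,0],[43,20],[49,0]]
[[15,7],[26,0],[35,9],[36,0],[42,9],[43,20],[49,0]]
[[15,7],[26,0],[35,9],[36,0],[40,19],[43,20],[49,0]]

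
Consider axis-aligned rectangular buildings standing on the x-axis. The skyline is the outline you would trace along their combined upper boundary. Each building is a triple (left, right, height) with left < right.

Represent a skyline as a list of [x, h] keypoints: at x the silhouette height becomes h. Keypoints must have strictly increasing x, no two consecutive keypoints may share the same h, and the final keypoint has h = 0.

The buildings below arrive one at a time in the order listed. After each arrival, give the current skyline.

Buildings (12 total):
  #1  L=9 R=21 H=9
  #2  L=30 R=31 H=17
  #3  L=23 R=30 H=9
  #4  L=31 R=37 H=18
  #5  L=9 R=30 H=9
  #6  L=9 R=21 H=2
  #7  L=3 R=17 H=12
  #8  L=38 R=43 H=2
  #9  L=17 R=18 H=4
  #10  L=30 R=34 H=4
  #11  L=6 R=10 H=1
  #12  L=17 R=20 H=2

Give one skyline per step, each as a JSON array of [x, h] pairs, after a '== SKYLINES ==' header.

== SKYLINES ==
[[9,9],[21,0]]
[[9,9],[21,0],[30,17],[31,0]]
[[9,9],[21,0],[23,9],[30,17],[31,0]]
[[9,9],[21,0],[23,9],[30,17],[31,18],[37,0]]
[[9,9],[30,17],[31,18],[37,0]]
[[9,9],[30,17],[31,18],[37,0]]
[[3,12],[17,9],[30,17],[31,18],[37,0]]
[[3,12],[17,9],[30,17],[31,18],[37,0],[38,2],[43,0]]
[[3,12],[17,9],[30,17],[31,18],[37,0],[38,2],[43,0]]
[[3,12],[17,9],[30,17],[31,18],[37,0],[38,2],[43,0]]
[[3,12],[17,9],[30,17],[31,18],[37,0],[38,2],[43,0]]
[[3,12],[17,9],[30,17],[31,18],[37,0],[38,2],[43,0]]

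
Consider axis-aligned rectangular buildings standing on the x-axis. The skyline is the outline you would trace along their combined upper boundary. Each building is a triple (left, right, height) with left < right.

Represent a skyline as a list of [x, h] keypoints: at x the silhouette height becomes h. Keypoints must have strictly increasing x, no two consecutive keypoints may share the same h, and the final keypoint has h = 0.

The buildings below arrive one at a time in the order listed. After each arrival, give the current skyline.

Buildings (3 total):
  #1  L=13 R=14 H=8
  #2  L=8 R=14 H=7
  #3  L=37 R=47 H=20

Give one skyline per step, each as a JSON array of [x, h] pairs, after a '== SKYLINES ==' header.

== SKYLINES ==
[[13,8],[14,0]]
[[8,7],[13,8],[14,0]]
[[8,7],[13,8],[14,0],[37,20],[47,0]]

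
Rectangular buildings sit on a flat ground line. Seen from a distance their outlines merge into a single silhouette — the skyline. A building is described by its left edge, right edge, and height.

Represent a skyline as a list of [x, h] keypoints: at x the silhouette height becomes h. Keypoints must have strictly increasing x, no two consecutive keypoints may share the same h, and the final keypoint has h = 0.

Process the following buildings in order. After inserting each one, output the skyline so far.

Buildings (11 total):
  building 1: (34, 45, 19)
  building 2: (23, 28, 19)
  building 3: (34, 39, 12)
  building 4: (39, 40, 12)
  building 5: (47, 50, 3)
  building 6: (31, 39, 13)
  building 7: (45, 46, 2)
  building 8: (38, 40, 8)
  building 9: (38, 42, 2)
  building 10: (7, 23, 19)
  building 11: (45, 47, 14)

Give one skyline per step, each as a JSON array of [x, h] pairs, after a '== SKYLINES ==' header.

== SKYLINES ==
[[34,19],[45,0]]
[[23,19],[28,0],[34,19],[45,0]]
[[23,19],[28,0],[34,19],[45,0]]
[[23,19],[28,0],[34,19],[45,0]]
[[23,19],[28,0],[34,19],[45,0],[47,3],[50,0]]
[[23,19],[28,0],[31,13],[34,19],[45,0],[47,3],[50,0]]
[[23,19],[28,0],[31,13],[34,19],[45,2],[46,0],[47,3],[50,0]]
[[23,19],[28,0],[31,13],[34,19],[45,2],[46,0],[47,3],[50,0]]
[[23,19],[28,0],[31,13],[34,19],[45,2],[46,0],[47,3],[50,0]]
[[7,19],[28,0],[31,13],[34,19],[45,2],[46,0],[47,3],[50,0]]
[[7,19],[28,0],[31,13],[34,19],[45,14],[47,3],[50,0]]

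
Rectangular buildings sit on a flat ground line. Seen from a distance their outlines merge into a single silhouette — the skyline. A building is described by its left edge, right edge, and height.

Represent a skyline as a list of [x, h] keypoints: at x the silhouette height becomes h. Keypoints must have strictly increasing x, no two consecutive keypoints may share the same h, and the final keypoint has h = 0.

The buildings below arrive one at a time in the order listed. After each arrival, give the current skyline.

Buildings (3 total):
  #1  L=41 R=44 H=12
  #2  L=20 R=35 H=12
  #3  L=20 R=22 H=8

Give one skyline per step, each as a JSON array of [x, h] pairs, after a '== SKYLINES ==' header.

== SKYLINES ==
[[41,12],[44,0]]
[[20,12],[35,0],[41,12],[44,0]]
[[20,12],[35,0],[41,12],[44,0]]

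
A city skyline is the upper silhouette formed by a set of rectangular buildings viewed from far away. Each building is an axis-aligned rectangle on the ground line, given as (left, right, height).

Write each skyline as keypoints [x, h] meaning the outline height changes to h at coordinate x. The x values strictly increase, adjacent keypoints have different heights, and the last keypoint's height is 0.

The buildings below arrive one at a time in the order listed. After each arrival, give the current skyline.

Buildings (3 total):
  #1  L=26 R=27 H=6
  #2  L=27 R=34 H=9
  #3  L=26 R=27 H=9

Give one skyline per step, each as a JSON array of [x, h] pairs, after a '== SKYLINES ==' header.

== SKYLINES ==
[[26,6],[27,0]]
[[26,6],[27,9],[34,0]]
[[26,9],[34,0]]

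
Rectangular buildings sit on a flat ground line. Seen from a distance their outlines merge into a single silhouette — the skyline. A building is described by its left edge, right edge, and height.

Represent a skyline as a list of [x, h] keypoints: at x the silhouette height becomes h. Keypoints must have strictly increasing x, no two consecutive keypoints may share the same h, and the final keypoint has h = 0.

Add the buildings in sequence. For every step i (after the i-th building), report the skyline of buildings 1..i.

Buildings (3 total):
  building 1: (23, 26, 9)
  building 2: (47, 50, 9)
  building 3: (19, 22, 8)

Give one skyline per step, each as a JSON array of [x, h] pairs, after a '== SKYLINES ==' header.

== SKYLINES ==
[[23,9],[26,0]]
[[23,9],[26,0],[47,9],[50,0]]
[[19,8],[22,0],[23,9],[26,0],[47,9],[50,0]]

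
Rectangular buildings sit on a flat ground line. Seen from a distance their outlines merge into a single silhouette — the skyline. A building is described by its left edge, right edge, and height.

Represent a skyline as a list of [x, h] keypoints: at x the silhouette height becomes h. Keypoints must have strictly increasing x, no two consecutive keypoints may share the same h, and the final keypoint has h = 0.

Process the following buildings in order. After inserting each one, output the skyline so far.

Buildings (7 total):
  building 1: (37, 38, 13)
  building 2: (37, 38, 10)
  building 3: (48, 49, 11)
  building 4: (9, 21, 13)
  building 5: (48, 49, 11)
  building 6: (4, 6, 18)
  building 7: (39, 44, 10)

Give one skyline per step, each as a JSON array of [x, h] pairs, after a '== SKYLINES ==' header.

== SKYLINES ==
[[37,13],[38,0]]
[[37,13],[38,0]]
[[37,13],[38,0],[48,11],[49,0]]
[[9,13],[21,0],[37,13],[38,0],[48,11],[49,0]]
[[9,13],[21,0],[37,13],[38,0],[48,11],[49,0]]
[[4,18],[6,0],[9,13],[21,0],[37,13],[38,0],[48,11],[49,0]]
[[4,18],[6,0],[9,13],[21,0],[37,13],[38,0],[39,10],[44,0],[48,11],[49,0]]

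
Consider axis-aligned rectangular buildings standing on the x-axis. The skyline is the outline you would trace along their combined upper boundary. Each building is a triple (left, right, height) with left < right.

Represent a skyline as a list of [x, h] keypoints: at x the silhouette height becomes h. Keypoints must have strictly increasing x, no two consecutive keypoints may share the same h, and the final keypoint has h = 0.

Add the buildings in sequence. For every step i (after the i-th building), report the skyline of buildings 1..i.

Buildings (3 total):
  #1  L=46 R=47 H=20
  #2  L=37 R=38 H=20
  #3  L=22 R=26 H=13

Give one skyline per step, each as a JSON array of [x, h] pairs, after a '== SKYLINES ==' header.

== SKYLINES ==
[[46,20],[47,0]]
[[37,20],[38,0],[46,20],[47,0]]
[[22,13],[26,0],[37,20],[38,0],[46,20],[47,0]]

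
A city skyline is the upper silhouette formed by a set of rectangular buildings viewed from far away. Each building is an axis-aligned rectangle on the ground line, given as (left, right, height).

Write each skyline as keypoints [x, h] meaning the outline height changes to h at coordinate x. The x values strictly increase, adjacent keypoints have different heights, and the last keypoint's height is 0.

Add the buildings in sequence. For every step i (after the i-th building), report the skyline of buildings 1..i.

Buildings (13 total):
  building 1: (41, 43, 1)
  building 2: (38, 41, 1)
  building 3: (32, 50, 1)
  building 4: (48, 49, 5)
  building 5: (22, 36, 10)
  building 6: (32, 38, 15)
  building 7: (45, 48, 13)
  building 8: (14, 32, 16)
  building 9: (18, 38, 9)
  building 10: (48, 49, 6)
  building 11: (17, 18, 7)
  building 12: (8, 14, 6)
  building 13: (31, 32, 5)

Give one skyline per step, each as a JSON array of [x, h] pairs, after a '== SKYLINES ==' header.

== SKYLINES ==
[[41,1],[43,0]]
[[38,1],[43,0]]
[[32,1],[50,0]]
[[32,1],[48,5],[49,1],[50,0]]
[[22,10],[36,1],[48,5],[49,1],[50,0]]
[[22,10],[32,15],[38,1],[48,5],[49,1],[50,0]]
[[22,10],[32,15],[38,1],[45,13],[48,5],[49,1],[50,0]]
[[14,16],[32,15],[38,1],[45,13],[48,5],[49,1],[50,0]]
[[14,16],[32,15],[38,1],[45,13],[48,5],[49,1],[50,0]]
[[14,16],[32,15],[38,1],[45,13],[48,6],[49,1],[50,0]]
[[14,16],[32,15],[38,1],[45,13],[48,6],[49,1],[50,0]]
[[8,6],[14,16],[32,15],[38,1],[45,13],[48,6],[49,1],[50,0]]
[[8,6],[14,16],[32,15],[38,1],[45,13],[48,6],[49,1],[50,0]]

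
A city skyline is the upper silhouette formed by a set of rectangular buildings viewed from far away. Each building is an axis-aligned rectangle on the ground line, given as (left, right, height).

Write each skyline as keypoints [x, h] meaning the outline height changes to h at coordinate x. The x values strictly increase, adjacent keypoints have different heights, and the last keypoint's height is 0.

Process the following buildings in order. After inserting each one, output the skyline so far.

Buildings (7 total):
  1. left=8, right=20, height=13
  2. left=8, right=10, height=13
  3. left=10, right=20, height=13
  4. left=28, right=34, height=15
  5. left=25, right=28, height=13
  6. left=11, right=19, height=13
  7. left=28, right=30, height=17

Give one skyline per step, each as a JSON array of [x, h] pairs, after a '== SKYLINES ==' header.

== SKYLINES ==
[[8,13],[20,0]]
[[8,13],[20,0]]
[[8,13],[20,0]]
[[8,13],[20,0],[28,15],[34,0]]
[[8,13],[20,0],[25,13],[28,15],[34,0]]
[[8,13],[20,0],[25,13],[28,15],[34,0]]
[[8,13],[20,0],[25,13],[28,17],[30,15],[34,0]]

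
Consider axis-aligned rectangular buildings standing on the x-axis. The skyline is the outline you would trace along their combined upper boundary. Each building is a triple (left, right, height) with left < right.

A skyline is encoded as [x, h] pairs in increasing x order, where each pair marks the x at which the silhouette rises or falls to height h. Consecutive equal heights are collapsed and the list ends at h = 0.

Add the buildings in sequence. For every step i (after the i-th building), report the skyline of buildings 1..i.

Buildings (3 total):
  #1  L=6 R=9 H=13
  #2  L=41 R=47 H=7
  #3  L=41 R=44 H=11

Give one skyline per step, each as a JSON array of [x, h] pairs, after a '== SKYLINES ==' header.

== SKYLINES ==
[[6,13],[9,0]]
[[6,13],[9,0],[41,7],[47,0]]
[[6,13],[9,0],[41,11],[44,7],[47,0]]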